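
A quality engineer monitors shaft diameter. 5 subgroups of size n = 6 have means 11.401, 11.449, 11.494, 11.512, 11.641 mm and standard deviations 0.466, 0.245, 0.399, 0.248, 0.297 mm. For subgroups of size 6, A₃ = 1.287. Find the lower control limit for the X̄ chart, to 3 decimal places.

X̄̄ = (11.401 + 11.449 + 11.494 + 11.512 + 11.641) / 5 = 11.4994
s̄ = (0.466 + 0.245 + 0.399 + 0.248 + 0.297) / 5 = 0.3310
LCL = X̄̄ − A₃·s̄ = 11.4994 − 1.287 × 0.3310 = 11.0734

11.073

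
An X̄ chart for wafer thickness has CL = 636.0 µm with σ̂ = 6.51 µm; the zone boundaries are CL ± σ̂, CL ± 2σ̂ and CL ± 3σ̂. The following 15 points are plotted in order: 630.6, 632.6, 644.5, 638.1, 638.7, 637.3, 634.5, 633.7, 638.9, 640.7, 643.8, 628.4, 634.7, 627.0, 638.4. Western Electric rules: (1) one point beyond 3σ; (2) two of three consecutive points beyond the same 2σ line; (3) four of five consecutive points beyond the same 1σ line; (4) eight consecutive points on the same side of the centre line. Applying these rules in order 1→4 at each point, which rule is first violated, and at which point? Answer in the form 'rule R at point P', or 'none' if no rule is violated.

Zone of each point (C = within 1σ̂, B = 1σ̂–2σ̂, A = 2σ̂–3σ̂, * = beyond 3σ̂; sign = side of CL): 1:-C, 2:-C, 3:+B, 4:+C, 5:+C, 6:+C, 7:-C, 8:-C, 9:+C, 10:+C, 11:+B, 12:-B, 13:-C, 14:-B, 15:+C
No rule fires across all 15 points.

none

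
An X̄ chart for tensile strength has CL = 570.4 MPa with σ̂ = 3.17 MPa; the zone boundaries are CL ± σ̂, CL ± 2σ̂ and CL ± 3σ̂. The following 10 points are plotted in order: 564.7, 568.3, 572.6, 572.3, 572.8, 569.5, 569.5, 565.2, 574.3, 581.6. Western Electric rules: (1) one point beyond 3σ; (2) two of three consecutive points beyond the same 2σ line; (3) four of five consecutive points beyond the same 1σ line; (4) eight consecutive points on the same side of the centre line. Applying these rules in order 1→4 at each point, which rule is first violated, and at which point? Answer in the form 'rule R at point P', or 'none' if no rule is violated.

Zone of each point (C = within 1σ̂, B = 1σ̂–2σ̂, A = 2σ̂–3σ̂, * = beyond 3σ̂; sign = side of CL): 1:-B, 2:-C, 3:+C, 4:+C, 5:+C, 6:-C, 7:-C, 8:-B, 9:+B, 10:+*
Rule 1 (one point beyond the 3σ limits) is satisfied at point 10.

rule 1 at point 10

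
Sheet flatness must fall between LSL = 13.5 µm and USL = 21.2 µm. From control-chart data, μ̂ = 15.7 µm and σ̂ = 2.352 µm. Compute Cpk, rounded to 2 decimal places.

0.31

Cpu = (USL − μ̂) / (3σ̂) = (21.2 − 15.7) / (3 × 2.352) = 0.7795; Cpl = (μ̂ − LSL) / (3σ̂) = (15.7 − 13.5) / (3 × 2.352) = 0.3118; Cpk = min(Cpu, Cpl) = 0.3118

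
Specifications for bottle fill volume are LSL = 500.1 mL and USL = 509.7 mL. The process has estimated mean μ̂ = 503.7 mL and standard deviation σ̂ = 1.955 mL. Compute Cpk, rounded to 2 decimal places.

Cpu = (USL − μ̂) / (3σ̂) = (509.7 − 503.7) / (3 × 1.955) = 1.0230; Cpl = (μ̂ − LSL) / (3σ̂) = (503.7 − 500.1) / (3 × 1.955) = 0.6138; Cpk = min(Cpu, Cpl) = 0.6138

0.61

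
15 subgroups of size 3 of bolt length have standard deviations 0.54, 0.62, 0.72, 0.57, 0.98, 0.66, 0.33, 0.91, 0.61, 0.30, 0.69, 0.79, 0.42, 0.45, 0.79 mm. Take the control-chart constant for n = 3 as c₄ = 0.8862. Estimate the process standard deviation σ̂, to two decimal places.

s̄ = (0.54 + 0.62 + 0.72 + 0.57 + 0.98 + 0.66 + 0.33 + 0.91 + 0.61 + 0.30 + 0.69 + 0.79 + 0.42 + 0.45 + 0.79) / 15 = 0.6253
σ̂ = s̄ / c₄ = 0.6253 / 0.8862 = 0.7056

0.71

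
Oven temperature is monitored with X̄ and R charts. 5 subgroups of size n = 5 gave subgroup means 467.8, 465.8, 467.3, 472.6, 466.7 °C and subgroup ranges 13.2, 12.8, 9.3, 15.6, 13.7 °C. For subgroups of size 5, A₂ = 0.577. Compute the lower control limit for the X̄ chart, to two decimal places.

X̄̄ = (467.8 + 465.8 + 467.3 + 472.6 + 466.7) / 5 = 2340.2000 / 5 = 468.0400
R̄ = (13.2 + 12.8 + 9.3 + 15.6 + 13.7) / 5 = 64.6000 / 5 = 12.9200
LCL = X̄̄ − A₂·R̄ = 468.0400 − 0.577 × 12.9200 = 460.5852

460.59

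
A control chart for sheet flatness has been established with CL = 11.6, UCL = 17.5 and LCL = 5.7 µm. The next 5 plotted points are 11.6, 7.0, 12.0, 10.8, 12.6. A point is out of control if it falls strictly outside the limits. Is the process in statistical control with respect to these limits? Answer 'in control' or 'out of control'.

in control

All 5 points lie within [5.7, 17.5].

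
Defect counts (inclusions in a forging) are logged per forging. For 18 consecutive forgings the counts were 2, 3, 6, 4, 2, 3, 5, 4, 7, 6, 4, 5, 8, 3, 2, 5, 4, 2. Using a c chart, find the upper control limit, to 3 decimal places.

10.290

c̄ = (2 + 3 + 6 + 4 + 2 + 3 + 5 + 4 + 7 + 6 + 4 + 5 + 8 + 3 + 2 + 5 + 4 + 2) / 18 = 75 / 18 = 4.1667
UCL = c̄ + 3√c̄ = 4.1667 + 3 × √4.1667 = 4.1667 + 3 × 2.0412 = 10.2904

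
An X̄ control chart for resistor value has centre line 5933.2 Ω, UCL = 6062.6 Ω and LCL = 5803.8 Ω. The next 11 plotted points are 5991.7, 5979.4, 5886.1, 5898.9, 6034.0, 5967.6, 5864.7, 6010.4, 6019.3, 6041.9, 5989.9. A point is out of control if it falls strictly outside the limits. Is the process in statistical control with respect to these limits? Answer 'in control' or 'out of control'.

in control

All 11 points lie within [5803.8, 6062.6].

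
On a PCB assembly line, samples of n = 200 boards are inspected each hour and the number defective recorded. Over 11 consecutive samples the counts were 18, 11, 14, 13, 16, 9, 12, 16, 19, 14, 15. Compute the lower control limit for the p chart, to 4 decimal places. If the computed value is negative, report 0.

0.0168

p̄ = Σdᵢ / (k·n) = 157 / (11 × 200) = 0.07136
LCL = p̄ − 3·√(p̄(1−p̄)/n) = 0.07136 − 3 × 0.01820 = 0.01675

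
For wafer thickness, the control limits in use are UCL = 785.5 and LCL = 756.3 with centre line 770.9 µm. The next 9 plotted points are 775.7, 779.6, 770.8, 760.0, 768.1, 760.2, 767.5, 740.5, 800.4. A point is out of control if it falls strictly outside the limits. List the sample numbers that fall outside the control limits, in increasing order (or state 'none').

Compare each point to [756.3, 785.5]: sample 8 = 740.5 < LCL; sample 9 = 800.4 > UCL.

8, 9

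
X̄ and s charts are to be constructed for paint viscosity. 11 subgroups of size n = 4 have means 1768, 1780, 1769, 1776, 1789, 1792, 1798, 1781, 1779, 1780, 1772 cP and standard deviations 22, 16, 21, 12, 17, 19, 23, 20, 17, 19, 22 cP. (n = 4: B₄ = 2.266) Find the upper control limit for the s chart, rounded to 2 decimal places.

42.85

s̄ = (22 + 16 + 21 + 12 + 17 + 19 + 23 + 20 + 17 + 19 + 22) / 11 = 18.9091
UCL_s = B₄·s̄ = 2.266 × 18.9091 = 42.8480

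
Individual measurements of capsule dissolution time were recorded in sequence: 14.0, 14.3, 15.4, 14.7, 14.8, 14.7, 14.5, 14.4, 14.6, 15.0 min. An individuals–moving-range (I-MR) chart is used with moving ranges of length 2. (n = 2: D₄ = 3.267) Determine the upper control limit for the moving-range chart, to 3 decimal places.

1.162

Moving ranges: 0.3, 1.1, 0.7, 0.1, 0.1, 0.2, 0.1, 0.2, 0.4; M̄R̄ = 3.2000 / 9 = 0.3556
UCL_MR = D₄·M̄R̄ = 3.267 × 0.3556 = 1.1616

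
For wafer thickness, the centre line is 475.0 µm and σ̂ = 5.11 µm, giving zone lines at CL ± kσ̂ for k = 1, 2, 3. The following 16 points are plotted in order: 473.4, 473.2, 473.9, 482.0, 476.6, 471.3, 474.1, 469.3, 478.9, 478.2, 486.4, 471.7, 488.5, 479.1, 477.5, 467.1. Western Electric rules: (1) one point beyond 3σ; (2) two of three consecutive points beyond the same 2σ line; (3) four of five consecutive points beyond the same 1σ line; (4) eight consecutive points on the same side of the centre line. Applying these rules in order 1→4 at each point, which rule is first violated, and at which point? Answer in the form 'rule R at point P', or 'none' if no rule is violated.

Zone of each point (C = within 1σ̂, B = 1σ̂–2σ̂, A = 2σ̂–3σ̂, * = beyond 3σ̂; sign = side of CL): 1:-C, 2:-C, 3:-C, 4:+B, 5:+C, 6:-C, 7:-C, 8:-B, 9:+C, 10:+C, 11:+A, 12:-C, 13:+A, 14:+C, 15:+C, 16:-B
Rule 2 (two of three consecutive points beyond the same 2σ limit) is satisfied at point 13.

rule 2 at point 13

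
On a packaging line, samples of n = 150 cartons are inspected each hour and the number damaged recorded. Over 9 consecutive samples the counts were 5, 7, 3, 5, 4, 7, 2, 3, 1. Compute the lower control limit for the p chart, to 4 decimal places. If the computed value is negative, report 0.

p̄ = Σdᵢ / (k·n) = 37 / (9 × 150) = 0.02741
LCL = p̄ − 3·√(p̄(1−p̄)/n) = 0.02741 − 3 × 0.01333 = -0.01258 → 0 (negative, so LCL = 0)

0.0000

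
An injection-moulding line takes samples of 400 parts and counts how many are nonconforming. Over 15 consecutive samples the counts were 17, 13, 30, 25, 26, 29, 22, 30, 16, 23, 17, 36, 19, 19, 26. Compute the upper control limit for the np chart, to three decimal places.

p̄ = Σdᵢ / (k·n) = 348 / (15 × 400) = 0.05800
UCL = np̄ + 3·√(np̄(1−p̄)) = 23.2000 + 3 × √(23.2000×0.94200) = 23.2000 + 3 × 4.6749 = 37.2246

37.225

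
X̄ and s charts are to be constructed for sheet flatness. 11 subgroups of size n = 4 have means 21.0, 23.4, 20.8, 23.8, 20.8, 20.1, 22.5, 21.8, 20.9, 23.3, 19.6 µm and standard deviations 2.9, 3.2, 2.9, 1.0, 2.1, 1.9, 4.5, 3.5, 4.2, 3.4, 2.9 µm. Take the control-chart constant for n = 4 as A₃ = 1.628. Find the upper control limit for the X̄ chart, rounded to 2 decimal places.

X̄̄ = (21.0 + 23.4 + 20.8 + 23.8 + 20.8 + 20.1 + 22.5 + 21.8 + 20.9 + 23.3 + 19.6) / 11 = 21.6364
s̄ = (2.9 + 3.2 + 2.9 + 1.0 + 2.1 + 1.9 + 4.5 + 3.5 + 4.2 + 3.4 + 2.9) / 11 = 2.9545
UCL = X̄̄ + A₃·s̄ = 21.6364 + 1.628 × 2.9545 = 26.4464

26.45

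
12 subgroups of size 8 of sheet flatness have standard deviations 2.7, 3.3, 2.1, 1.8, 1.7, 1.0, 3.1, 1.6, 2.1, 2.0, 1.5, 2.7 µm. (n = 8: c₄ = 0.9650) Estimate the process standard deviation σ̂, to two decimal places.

2.21

s̄ = (2.7 + 3.3 + 2.1 + 1.8 + 1.7 + 1.0 + 3.1 + 1.6 + 2.1 + 2.0 + 1.5 + 2.7) / 12 = 2.1333
σ̂ = s̄ / c₄ = 2.1333 / 0.9650 = 2.2107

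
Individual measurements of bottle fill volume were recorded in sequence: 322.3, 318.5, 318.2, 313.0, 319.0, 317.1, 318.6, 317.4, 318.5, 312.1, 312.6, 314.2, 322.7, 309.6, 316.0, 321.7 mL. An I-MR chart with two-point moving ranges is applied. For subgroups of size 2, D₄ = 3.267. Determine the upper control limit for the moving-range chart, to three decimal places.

13.765

Moving ranges: 3.8, 0.3, 5.2, 6.0, 1.9, 1.5, 1.2, 1.1, 6.4, 0.5, 1.6, 8.5, 13.1, 6.4, 5.7; M̄R̄ = 63.2000 / 15 = 4.2133
UCL_MR = D₄·M̄R̄ = 3.267 × 4.2133 = 13.7650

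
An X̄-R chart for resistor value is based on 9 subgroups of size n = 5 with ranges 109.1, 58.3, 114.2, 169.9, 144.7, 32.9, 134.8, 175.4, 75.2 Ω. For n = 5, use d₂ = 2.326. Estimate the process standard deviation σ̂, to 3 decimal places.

R̄ = (109.1 + 58.3 + 114.2 + 169.9 + 144.7 + 32.9 + 134.8 + 175.4 + 75.2) / 9 = 112.7222
σ̂ = R̄ / d₂ = 112.7222 / 2.326 = 48.4618

48.462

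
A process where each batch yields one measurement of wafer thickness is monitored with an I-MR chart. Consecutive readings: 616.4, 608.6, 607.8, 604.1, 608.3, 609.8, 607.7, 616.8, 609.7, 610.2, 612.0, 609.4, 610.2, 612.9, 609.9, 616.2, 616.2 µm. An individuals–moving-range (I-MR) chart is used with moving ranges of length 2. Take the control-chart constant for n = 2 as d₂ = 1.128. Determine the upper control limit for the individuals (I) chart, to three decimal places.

X̄ = (616.4 + 608.6 + 607.8 + 604.1 + 608.3 + 609.8 + 607.7 + 616.8 + 609.7 + 610.2 + 612.0 + 609.4 + 610.2 + 612.9 + 609.9 + 616.2 + 616.2) / 17 = 610.9529
Moving ranges: 7.8, 0.8, 3.7, 4.2, 1.5, 2.1, 9.1, 7.1, 0.5, 1.8, 2.6, 0.8, 2.7, 3.0, 6.3, 0.0; M̄R̄ = 54.0000 / 16 = 3.3750
UCL = X̄ + 3·M̄R̄/d₂ = 610.9529 + 3 × 3.3750 / 1.128 = 619.9290

619.929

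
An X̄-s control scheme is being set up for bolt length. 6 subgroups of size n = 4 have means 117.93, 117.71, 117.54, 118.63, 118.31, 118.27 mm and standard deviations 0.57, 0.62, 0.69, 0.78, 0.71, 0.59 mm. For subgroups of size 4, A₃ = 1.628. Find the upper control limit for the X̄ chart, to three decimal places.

X̄̄ = (117.93 + 117.71 + 117.54 + 118.63 + 118.31 + 118.27) / 6 = 118.0650
s̄ = (0.57 + 0.62 + 0.69 + 0.78 + 0.71 + 0.59) / 6 = 0.6600
UCL = X̄̄ + A₃·s̄ = 118.0650 + 1.628 × 0.6600 = 119.1395

119.139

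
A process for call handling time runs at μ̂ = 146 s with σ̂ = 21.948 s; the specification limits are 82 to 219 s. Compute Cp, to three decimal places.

1.040

Cp = (USL − LSL) / (6σ̂) = (219 − 82) / (6 × 21.948) = 137.0000 / 131.6880 = 1.0403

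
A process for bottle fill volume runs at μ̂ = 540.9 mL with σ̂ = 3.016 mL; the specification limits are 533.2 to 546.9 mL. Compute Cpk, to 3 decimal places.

Cpu = (USL − μ̂) / (3σ̂) = (546.9 − 540.9) / (3 × 3.016) = 0.6631; Cpl = (μ̂ − LSL) / (3σ̂) = (540.9 − 533.2) / (3 × 3.016) = 0.8510; Cpk = min(Cpu, Cpl) = 0.6631

0.663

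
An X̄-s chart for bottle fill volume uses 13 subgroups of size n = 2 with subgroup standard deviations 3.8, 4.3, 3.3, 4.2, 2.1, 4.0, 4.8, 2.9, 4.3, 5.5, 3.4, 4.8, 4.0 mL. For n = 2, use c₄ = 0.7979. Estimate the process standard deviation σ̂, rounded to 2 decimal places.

s̄ = (3.8 + 4.3 + 3.3 + 4.2 + 2.1 + 4.0 + 4.8 + 2.9 + 4.3 + 5.5 + 3.4 + 4.8 + 4.0) / 13 = 3.9538
σ̂ = s̄ / c₄ = 3.9538 / 0.7979 = 4.9553

4.96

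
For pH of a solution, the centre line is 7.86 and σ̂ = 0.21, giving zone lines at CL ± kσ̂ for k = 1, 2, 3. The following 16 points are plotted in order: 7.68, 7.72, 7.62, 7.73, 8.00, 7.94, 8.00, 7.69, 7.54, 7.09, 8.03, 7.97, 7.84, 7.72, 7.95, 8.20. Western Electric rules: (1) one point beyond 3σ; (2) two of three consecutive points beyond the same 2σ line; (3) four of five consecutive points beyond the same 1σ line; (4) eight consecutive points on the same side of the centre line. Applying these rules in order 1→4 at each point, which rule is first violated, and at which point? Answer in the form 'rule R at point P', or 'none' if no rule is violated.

Zone of each point (C = within 1σ̂, B = 1σ̂–2σ̂, A = 2σ̂–3σ̂, * = beyond 3σ̂; sign = side of CL): 1:-C, 2:-C, 3:-B, 4:-C, 5:+C, 6:+C, 7:+C, 8:-C, 9:-B, 10:-*, 11:+C, 12:+C, 13:-C, 14:-C, 15:+C, 16:+B
Rule 1 (one point beyond the 3σ limits) is satisfied at point 10.

rule 1 at point 10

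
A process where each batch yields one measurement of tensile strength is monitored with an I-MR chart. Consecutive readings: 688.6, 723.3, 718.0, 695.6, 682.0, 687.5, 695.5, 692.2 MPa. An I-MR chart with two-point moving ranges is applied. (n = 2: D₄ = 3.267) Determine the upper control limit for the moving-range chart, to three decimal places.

43.311

Moving ranges: 34.7, 5.3, 22.4, 13.6, 5.5, 8.0, 3.3; M̄R̄ = 92.8000 / 7 = 13.2571
UCL_MR = D₄·M̄R̄ = 3.267 × 13.2571 = 43.3111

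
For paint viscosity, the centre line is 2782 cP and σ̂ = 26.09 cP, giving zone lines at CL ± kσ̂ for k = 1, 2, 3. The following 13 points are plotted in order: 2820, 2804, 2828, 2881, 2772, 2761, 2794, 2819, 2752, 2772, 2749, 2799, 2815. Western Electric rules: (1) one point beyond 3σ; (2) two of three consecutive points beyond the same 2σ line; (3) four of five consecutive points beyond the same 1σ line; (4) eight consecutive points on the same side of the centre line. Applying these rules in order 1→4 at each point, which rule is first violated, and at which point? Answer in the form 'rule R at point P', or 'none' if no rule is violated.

Zone of each point (C = within 1σ̂, B = 1σ̂–2σ̂, A = 2σ̂–3σ̂, * = beyond 3σ̂; sign = side of CL): 1:+B, 2:+C, 3:+B, 4:+*, 5:-C, 6:-C, 7:+C, 8:+B, 9:-B, 10:-C, 11:-B, 12:+C, 13:+B
Rule 1 (one point beyond the 3σ limits) is satisfied at point 4.

rule 1 at point 4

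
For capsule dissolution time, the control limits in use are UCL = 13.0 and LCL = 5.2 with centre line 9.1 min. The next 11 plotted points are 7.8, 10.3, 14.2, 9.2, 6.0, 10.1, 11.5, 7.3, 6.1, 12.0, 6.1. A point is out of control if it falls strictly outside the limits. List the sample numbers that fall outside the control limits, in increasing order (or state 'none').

3

Compare each point to [5.2, 13.0]: sample 3 = 14.2 > UCL.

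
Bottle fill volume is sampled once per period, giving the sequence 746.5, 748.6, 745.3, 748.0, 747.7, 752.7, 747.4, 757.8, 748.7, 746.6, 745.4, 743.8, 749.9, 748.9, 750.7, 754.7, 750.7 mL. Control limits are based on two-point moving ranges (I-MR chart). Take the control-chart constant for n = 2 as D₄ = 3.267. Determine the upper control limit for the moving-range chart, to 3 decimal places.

Moving ranges: 2.1, 3.3, 2.7, 0.3, 5.0, 5.3, 10.4, 9.1, 2.1, 1.2, 1.6, 6.1, 1.0, 1.8, 4.0, 4.0; M̄R̄ = 60.0000 / 16 = 3.7500
UCL_MR = D₄·M̄R̄ = 3.267 × 3.7500 = 12.2512

12.251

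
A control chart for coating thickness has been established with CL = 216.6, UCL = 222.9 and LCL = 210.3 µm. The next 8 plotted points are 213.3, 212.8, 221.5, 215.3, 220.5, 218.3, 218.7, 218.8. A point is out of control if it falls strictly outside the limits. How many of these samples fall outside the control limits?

All 8 points lie within [210.3, 222.9].

0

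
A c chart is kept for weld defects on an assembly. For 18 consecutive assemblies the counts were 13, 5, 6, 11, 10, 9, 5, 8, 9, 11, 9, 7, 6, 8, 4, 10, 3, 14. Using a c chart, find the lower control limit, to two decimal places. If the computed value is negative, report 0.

0.00

c̄ = (13 + 5 + 6 + 11 + 10 + 9 + 5 + 8 + 9 + 11 + 9 + 7 + 6 + 8 + 4 + 10 + 3 + 14) / 18 = 148 / 18 = 8.2222
LCL = c̄ − 3√c̄ = 8.2222 − 3 × 2.8674 = -0.3801 → 0 (cannot be negative)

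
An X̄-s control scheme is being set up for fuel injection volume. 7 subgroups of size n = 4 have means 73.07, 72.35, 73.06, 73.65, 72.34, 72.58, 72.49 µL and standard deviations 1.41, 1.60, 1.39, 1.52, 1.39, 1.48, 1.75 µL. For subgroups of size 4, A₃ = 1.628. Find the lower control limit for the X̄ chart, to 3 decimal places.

70.340

X̄̄ = (73.07 + 72.35 + 73.06 + 73.65 + 72.34 + 72.58 + 72.49) / 7 = 72.7914
s̄ = (1.41 + 1.60 + 1.39 + 1.52 + 1.39 + 1.48 + 1.75) / 7 = 1.5057
LCL = X̄̄ − A₃·s̄ = 72.7914 − 1.628 × 1.5057 = 70.3401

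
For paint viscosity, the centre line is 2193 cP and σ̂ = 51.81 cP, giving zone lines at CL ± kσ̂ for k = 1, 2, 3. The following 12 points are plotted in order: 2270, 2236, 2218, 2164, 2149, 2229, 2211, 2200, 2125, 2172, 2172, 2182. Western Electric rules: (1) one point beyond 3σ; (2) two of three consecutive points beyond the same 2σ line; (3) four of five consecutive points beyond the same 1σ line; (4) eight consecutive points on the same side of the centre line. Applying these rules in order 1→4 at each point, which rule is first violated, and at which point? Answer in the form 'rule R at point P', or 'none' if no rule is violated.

Zone of each point (C = within 1σ̂, B = 1σ̂–2σ̂, A = 2σ̂–3σ̂, * = beyond 3σ̂; sign = side of CL): 1:+B, 2:+C, 3:+C, 4:-C, 5:-C, 6:+C, 7:+C, 8:+C, 9:-B, 10:-C, 11:-C, 12:-C
No rule fires across all 12 points.

none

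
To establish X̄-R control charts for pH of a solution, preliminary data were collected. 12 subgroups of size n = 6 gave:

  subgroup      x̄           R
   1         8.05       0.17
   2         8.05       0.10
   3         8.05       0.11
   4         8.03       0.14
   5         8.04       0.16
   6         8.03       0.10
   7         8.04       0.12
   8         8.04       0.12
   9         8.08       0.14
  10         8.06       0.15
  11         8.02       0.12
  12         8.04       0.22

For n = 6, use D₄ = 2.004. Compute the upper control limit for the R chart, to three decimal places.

R̄ = (0.17 + 0.10 + 0.11 + 0.14 + 0.16 + 0.10 + 0.12 + 0.12 + 0.14 + 0.15 + 0.12 + 0.22) / 12 = 1.6500 / 12 = 0.1375
UCL_R = D₄·R̄ = 2.004 × 0.1375 = 0.2756

0.276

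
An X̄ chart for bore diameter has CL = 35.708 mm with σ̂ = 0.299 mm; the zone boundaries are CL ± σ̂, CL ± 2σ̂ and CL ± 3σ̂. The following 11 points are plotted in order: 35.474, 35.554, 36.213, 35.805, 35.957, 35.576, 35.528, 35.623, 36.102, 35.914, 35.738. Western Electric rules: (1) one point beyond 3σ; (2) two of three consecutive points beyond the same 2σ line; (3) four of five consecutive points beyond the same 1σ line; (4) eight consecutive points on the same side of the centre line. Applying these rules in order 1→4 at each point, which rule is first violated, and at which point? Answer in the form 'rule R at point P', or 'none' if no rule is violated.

none

Zone of each point (C = within 1σ̂, B = 1σ̂–2σ̂, A = 2σ̂–3σ̂, * = beyond 3σ̂; sign = side of CL): 1:-C, 2:-C, 3:+B, 4:+C, 5:+C, 6:-C, 7:-C, 8:-C, 9:+B, 10:+C, 11:+C
No rule fires across all 11 points.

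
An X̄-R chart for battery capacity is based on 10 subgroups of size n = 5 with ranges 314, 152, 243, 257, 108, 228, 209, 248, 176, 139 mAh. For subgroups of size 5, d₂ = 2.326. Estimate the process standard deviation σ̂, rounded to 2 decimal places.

89.17

R̄ = (314 + 152 + 243 + 257 + 108 + 228 + 209 + 248 + 176 + 139) / 10 = 207.4000
σ̂ = R̄ / d₂ = 207.4000 / 2.326 = 89.1660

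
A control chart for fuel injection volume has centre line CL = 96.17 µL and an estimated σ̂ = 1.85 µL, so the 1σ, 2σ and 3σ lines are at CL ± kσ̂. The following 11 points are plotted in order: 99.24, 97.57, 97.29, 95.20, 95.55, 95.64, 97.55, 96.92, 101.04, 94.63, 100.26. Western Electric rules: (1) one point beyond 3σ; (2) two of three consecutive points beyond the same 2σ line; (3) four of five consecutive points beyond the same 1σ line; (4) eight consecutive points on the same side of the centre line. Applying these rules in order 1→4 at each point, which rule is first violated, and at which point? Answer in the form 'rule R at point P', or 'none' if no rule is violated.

rule 2 at point 11

Zone of each point (C = within 1σ̂, B = 1σ̂–2σ̂, A = 2σ̂–3σ̂, * = beyond 3σ̂; sign = side of CL): 1:+B, 2:+C, 3:+C, 4:-C, 5:-C, 6:-C, 7:+C, 8:+C, 9:+A, 10:-C, 11:+A
Rule 2 (two of three consecutive points beyond the same 2σ limit) is satisfied at point 11.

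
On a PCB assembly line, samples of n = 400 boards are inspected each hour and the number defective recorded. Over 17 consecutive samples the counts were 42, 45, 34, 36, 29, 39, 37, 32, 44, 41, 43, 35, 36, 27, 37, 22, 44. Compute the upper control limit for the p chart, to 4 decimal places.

p̄ = Σdᵢ / (k·n) = 623 / (17 × 400) = 0.09162
UCL = p̄ + 3·√(p̄(1−p̄)/n) = 0.09162 + 3 × √(0.09162×0.90838/400) = 0.09162 + 3 × 0.01442 = 0.13489

0.1349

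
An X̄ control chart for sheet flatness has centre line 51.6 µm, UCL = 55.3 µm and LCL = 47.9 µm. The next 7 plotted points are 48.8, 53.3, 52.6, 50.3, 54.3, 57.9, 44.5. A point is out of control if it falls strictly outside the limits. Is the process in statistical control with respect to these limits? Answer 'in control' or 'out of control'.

Compare each point to [47.9, 55.3]: sample 6 = 57.9 > UCL; sample 7 = 44.5 < LCL.

out of control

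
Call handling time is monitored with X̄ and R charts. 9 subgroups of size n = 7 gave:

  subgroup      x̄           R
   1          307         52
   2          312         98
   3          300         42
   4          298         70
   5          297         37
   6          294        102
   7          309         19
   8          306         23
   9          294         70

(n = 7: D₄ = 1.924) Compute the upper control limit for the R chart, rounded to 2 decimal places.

R̄ = (52 + 98 + 42 + 70 + 37 + 102 + 19 + 23 + 70) / 9 = 513.0000 / 9 = 57.0000
UCL_R = D₄·R̄ = 1.924 × 57.0000 = 109.6680

109.67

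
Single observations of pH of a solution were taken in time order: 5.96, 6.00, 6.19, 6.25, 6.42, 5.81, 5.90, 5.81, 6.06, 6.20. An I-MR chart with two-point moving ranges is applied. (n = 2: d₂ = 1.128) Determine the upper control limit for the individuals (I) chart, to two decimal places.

6.54

X̄ = (5.96 + 6.00 + 6.19 + 6.25 + 6.42 + 5.81 + 5.90 + 5.81 + 6.06 + 6.20) / 10 = 6.0600
Moving ranges: 0.04, 0.19, 0.06, 0.17, 0.61, 0.09, 0.09, 0.25, 0.14; M̄R̄ = 1.6400 / 9 = 0.1822
UCL = X̄ + 3·M̄R̄/d₂ = 6.0600 + 3 × 0.1822 / 1.128 = 6.5446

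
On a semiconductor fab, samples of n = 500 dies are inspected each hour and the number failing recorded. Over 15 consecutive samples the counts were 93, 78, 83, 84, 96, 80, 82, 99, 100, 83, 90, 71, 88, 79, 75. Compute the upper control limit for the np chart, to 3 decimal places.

110.645

p̄ = Σdᵢ / (k·n) = 1281 / (15 × 500) = 0.17080
UCL = np̄ + 3·√(np̄(1−p̄)) = 85.4000 + 3 × √(85.4000×0.82920) = 85.4000 + 3 × 8.4151 = 110.6453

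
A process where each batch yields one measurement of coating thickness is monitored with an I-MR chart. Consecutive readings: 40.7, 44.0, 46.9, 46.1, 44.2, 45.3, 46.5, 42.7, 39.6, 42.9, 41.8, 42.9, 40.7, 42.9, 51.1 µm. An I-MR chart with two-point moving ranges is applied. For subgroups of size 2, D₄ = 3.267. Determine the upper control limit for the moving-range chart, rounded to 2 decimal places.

8.45

Moving ranges: 3.3, 2.9, 0.8, 1.9, 1.1, 1.2, 3.8, 3.1, 3.3, 1.1, 1.1, 2.2, 2.2, 8.2; M̄R̄ = 36.2000 / 14 = 2.5857
UCL_MR = D₄·M̄R̄ = 3.267 × 2.5857 = 8.4475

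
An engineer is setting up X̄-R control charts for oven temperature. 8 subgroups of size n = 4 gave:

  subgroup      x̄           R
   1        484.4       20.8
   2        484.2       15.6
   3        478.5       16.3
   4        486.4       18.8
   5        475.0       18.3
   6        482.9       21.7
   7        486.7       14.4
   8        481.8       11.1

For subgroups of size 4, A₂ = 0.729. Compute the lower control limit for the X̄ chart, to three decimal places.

X̄̄ = (484.4 + 484.2 + 478.5 + 486.4 + 475.0 + 482.9 + 486.7 + 481.8) / 8 = 3859.9000 / 8 = 482.4875
R̄ = (20.8 + 15.6 + 16.3 + 18.8 + 18.3 + 21.7 + 14.4 + 11.1) / 8 = 137.0000 / 8 = 17.1250
LCL = X̄̄ − A₂·R̄ = 482.4875 − 0.729 × 17.1250 = 470.0034

470.003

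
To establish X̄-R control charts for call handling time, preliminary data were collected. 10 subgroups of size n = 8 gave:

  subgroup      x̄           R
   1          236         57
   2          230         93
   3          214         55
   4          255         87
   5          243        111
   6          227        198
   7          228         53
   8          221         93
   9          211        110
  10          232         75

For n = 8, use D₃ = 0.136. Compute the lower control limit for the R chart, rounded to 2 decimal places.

R̄ = (57 + 93 + 55 + 87 + 111 + 198 + 53 + 93 + 110 + 75) / 10 = 932.0000 / 10 = 93.2000
LCL_R = D₃·R̄ = 0.136 × 93.2000 = 12.6752

12.68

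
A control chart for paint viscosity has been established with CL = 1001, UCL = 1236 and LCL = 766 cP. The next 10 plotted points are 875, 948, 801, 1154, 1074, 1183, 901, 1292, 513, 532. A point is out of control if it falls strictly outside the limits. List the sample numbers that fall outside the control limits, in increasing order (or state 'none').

Compare each point to [766, 1236]: sample 8 = 1292 > UCL; sample 9 = 513 < LCL; sample 10 = 532 < LCL.

8, 9, 10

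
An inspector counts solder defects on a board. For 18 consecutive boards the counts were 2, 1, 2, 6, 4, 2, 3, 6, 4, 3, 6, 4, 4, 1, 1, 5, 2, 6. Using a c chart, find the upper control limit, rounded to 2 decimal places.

c̄ = (2 + 1 + 2 + 6 + 4 + 2 + 3 + 6 + 4 + 3 + 6 + 4 + 4 + 1 + 1 + 5 + 2 + 6) / 18 = 62 / 18 = 3.4444
UCL = c̄ + 3√c̄ = 3.4444 + 3 × √3.4444 = 3.4444 + 3 × 1.8559 = 9.0122

9.01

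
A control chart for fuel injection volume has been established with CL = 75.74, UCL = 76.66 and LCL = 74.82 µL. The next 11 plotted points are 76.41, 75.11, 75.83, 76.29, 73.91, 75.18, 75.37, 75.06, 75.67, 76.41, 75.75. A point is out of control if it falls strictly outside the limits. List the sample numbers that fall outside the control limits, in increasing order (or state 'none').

Compare each point to [74.82, 76.66]: sample 5 = 73.91 < LCL.

5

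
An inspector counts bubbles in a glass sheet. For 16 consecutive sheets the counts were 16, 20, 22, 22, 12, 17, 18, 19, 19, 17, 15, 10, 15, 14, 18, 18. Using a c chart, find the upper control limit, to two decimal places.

c̄ = (16 + 20 + 22 + 22 + 12 + 17 + 18 + 19 + 19 + 17 + 15 + 10 + 15 + 14 + 18 + 18) / 16 = 272 / 16 = 17.0000
UCL = c̄ + 3√c̄ = 17.0000 + 3 × √17.0000 = 17.0000 + 3 × 4.1231 = 29.3693

29.37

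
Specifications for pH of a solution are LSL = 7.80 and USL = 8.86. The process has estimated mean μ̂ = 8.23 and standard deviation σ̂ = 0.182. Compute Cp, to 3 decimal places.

Cp = (USL − LSL) / (6σ̂) = (8.86 − 7.80) / (6 × 0.182) = 1.0600 / 1.0920 = 0.9707

0.971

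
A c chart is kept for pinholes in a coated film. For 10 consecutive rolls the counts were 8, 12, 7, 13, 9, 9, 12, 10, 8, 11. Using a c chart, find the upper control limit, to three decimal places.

c̄ = (8 + 12 + 7 + 13 + 9 + 9 + 12 + 10 + 8 + 11) / 10 = 99 / 10 = 9.9000
UCL = c̄ + 3√c̄ = 9.9000 + 3 × √9.9000 = 9.9000 + 3 × 3.1464 = 19.3393

19.339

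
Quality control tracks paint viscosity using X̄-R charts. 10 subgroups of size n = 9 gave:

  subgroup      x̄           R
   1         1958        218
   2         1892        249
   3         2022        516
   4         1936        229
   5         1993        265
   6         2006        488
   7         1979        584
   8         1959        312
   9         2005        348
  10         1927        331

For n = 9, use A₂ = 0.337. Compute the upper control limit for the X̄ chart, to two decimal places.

2087.00

X̄̄ = (1958 + 1892 + 2022 + 1936 + 1993 + 2006 + 1979 + 1959 + 2005 + 1927) / 10 = 19677.0000 / 10 = 1967.7000
R̄ = (218 + 249 + 516 + 229 + 265 + 488 + 584 + 312 + 348 + 331) / 10 = 3540.0000 / 10 = 354.0000
UCL = X̄̄ + A₂·R̄ = 1967.7000 + 0.337 × 354.0000 = 2086.9980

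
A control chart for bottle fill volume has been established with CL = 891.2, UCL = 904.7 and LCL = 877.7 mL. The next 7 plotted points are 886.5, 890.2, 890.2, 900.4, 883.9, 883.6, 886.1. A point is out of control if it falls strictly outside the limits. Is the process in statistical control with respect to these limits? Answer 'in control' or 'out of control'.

All 7 points lie within [877.7, 904.7].

in control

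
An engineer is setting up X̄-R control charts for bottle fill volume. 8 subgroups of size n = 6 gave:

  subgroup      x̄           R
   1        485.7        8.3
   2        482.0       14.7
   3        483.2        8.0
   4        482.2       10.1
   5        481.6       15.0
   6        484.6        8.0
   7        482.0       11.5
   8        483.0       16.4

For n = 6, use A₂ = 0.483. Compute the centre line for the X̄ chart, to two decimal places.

X̄̄ = (485.7 + 482.0 + 483.2 + 482.2 + 481.6 + 484.6 + 482.0 + 483.0) / 8 = 3864.3000 / 8 = 483.0375
CL = X̄̄ = 483.0375

483.04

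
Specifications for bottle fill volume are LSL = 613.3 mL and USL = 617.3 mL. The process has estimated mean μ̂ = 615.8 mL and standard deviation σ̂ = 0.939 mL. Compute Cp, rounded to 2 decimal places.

0.71

Cp = (USL − LSL) / (6σ̂) = (617.3 − 613.3) / (6 × 0.939) = 4.0000 / 5.6340 = 0.7100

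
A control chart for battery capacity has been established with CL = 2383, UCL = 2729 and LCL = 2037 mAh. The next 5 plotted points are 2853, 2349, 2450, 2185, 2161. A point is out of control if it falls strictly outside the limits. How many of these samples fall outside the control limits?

Compare each point to [2037, 2729]: sample 1 = 2853 > UCL.

1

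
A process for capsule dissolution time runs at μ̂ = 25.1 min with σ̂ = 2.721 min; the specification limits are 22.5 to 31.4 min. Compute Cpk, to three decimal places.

0.319

Cpu = (USL − μ̂) / (3σ̂) = (31.4 − 25.1) / (3 × 2.721) = 0.7718; Cpl = (μ̂ − LSL) / (3σ̂) = (25.1 − 22.5) / (3 × 2.721) = 0.3185; Cpk = min(Cpu, Cpl) = 0.3185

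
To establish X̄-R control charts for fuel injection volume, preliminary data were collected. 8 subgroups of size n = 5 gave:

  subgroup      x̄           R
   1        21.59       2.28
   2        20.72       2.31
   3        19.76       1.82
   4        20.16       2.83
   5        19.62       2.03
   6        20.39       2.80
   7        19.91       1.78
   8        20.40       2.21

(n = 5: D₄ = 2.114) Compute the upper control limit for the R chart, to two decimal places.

4.77

R̄ = (2.28 + 2.31 + 1.82 + 2.83 + 2.03 + 2.80 + 1.78 + 2.21) / 8 = 18.0600 / 8 = 2.2575
UCL_R = D₄·R̄ = 2.114 × 2.2575 = 4.7724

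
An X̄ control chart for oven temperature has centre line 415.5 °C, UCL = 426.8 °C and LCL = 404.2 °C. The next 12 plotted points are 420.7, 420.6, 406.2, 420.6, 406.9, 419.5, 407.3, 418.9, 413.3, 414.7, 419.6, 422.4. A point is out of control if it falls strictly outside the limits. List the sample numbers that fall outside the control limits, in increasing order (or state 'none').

All 12 points lie within [404.2, 426.8].

none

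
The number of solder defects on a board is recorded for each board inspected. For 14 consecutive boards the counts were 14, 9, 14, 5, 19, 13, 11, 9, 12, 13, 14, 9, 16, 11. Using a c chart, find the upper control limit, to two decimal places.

c̄ = (14 + 9 + 14 + 5 + 19 + 13 + 11 + 9 + 12 + 13 + 14 + 9 + 16 + 11) / 14 = 169 / 14 = 12.0714
UCL = c̄ + 3√c̄ = 12.0714 + 3 × √12.0714 = 12.0714 + 3 × 3.4744 = 22.4946

22.49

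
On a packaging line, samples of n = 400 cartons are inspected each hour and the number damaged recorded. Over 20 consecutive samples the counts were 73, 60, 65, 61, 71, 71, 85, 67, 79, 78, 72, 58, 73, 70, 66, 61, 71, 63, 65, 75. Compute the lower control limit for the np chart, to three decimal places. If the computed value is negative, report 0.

p̄ = Σdᵢ / (k·n) = 1384 / (20 × 400) = 0.17300
LCL = np̄ − 3·√(np̄(1−p̄)) = 69.2000 − 3 × 7.5649 = 46.5052

46.505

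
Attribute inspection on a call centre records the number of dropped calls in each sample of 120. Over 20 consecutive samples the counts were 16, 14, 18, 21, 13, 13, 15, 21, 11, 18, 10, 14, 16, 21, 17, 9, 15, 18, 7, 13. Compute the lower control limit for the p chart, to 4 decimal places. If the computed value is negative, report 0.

p̄ = Σdᵢ / (k·n) = 300 / (20 × 120) = 0.12500
LCL = p̄ − 3·√(p̄(1−p̄)/n) = 0.12500 − 3 × 0.03019 = 0.03443

0.0344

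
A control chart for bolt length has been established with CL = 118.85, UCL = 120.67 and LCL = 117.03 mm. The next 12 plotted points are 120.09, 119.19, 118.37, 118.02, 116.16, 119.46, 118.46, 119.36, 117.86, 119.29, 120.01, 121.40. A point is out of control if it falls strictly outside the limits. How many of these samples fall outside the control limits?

Compare each point to [117.03, 120.67]: sample 5 = 116.16 < LCL; sample 12 = 121.40 > UCL.

2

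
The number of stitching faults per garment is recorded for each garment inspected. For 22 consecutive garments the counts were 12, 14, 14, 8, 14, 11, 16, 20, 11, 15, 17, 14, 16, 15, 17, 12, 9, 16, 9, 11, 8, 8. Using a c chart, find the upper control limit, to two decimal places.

c̄ = (12 + 14 + 14 + 8 + 14 + 11 + 16 + 20 + 11 + 15 + 17 + 14 + 16 + 15 + 17 + 12 + 9 + 16 + 9 + 11 + 8 + 8) / 22 = 287 / 22 = 13.0455
UCL = c̄ + 3√c̄ = 13.0455 + 3 × √13.0455 = 13.0455 + 3 × 3.6118 = 23.8810

23.88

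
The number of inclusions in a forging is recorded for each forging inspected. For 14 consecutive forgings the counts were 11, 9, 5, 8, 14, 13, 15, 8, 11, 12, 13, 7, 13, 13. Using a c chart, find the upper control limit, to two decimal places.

c̄ = (11 + 9 + 5 + 8 + 14 + 13 + 15 + 8 + 11 + 12 + 13 + 7 + 13 + 13) / 14 = 152 / 14 = 10.8571
UCL = c̄ + 3√c̄ = 10.8571 + 3 × √10.8571 = 10.8571 + 3 × 3.2950 = 20.7422

20.74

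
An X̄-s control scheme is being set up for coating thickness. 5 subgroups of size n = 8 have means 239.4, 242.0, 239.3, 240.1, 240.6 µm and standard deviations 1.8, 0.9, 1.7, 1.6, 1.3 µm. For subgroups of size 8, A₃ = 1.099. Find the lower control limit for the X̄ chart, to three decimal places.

238.675

X̄̄ = (239.4 + 242.0 + 239.3 + 240.1 + 240.6) / 5 = 240.2800
s̄ = (1.8 + 0.9 + 1.7 + 1.6 + 1.3) / 5 = 1.4600
LCL = X̄̄ − A₃·s̄ = 240.2800 − 1.099 × 1.4600 = 238.6755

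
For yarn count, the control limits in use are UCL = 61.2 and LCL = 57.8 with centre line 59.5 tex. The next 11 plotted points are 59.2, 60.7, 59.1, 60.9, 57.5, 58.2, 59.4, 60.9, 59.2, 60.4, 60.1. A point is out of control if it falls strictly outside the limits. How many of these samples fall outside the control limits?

Compare each point to [57.8, 61.2]: sample 5 = 57.5 < LCL.

1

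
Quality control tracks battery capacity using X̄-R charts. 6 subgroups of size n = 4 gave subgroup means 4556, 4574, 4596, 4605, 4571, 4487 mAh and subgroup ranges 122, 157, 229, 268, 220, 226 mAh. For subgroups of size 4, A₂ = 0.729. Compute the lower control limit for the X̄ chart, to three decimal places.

X̄̄ = (4556 + 4574 + 4596 + 4605 + 4571 + 4487) / 6 = 27389.0000 / 6 = 4564.8333
R̄ = (122 + 157 + 229 + 268 + 220 + 226) / 6 = 1222.0000 / 6 = 203.6667
LCL = X̄̄ − A₂·R̄ = 4564.8333 − 0.729 × 203.6667 = 4416.3603

4416.360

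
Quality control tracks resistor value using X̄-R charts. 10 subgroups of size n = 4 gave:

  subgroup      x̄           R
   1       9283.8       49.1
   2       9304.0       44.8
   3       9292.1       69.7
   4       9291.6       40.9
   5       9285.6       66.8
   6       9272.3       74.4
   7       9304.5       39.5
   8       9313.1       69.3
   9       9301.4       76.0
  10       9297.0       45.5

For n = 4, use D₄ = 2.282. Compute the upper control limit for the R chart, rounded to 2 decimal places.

R̄ = (49.1 + 44.8 + 69.7 + 40.9 + 66.8 + 74.4 + 39.5 + 69.3 + 76.0 + 45.5) / 10 = 576.0000 / 10 = 57.6000
UCL_R = D₄·R̄ = 2.282 × 57.6000 = 131.4432

131.44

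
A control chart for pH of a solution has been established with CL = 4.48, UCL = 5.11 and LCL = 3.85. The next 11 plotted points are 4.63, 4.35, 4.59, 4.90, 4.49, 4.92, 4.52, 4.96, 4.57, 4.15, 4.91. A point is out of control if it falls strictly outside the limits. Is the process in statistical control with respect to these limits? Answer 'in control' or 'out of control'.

in control

All 11 points lie within [3.85, 5.11].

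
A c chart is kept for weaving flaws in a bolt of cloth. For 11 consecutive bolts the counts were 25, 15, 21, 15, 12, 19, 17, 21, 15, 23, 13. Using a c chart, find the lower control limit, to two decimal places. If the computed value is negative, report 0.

c̄ = (25 + 15 + 21 + 15 + 12 + 19 + 17 + 21 + 15 + 23 + 13) / 11 = 196 / 11 = 17.8182
LCL = c̄ − 3√c̄ = 17.8182 − 3 × 4.2212 = 5.1547

5.15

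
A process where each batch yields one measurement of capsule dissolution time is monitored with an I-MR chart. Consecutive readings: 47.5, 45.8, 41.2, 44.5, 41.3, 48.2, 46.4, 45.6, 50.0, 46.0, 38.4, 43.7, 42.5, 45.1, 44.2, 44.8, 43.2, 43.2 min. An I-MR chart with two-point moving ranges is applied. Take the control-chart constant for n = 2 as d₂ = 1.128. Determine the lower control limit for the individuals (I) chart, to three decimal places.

36.633

X̄ = (47.5 + 45.8 + 41.2 + 44.5 + 41.3 + 48.2 + 46.4 + 45.6 + 50.0 + 46.0 + 38.4 + 43.7 + 42.5 + 45.1 + 44.2 + 44.8 + 43.2 + 43.2) / 18 = 44.5333
Moving ranges: 1.7, 4.6, 3.3, 3.2, 6.9, 1.8, 0.8, 4.4, 4.0, 7.6, 5.3, 1.2, 2.6, 0.9, 0.6, 1.6, 0.0; M̄R̄ = 50.5000 / 17 = 2.9706
LCL = X̄ − 3·M̄R̄/d₂ = 44.5333 − 3 × 2.9706 / 1.128 = 36.6328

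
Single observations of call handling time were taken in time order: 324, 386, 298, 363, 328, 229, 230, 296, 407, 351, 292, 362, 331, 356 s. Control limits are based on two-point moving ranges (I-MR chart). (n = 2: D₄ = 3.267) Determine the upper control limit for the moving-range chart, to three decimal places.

193.004

Moving ranges: 62, 88, 65, 35, 99, 1, 66, 111, 56, 59, 70, 31, 25; M̄R̄ = 768.0000 / 13 = 59.0769
UCL_MR = D₄·M̄R̄ = 3.267 × 59.0769 = 193.0043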